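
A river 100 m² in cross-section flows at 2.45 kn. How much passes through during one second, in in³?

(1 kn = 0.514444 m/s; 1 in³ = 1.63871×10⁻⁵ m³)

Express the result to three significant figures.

2.45 kn × 0.514444 → 1.26039 m/s
V = v × A × t = 1.26039 m/s × 100 m² × 1 s = 126.039 m³
126.039 m³ ÷ (1.63871×10⁻⁵ m³/in³) = 7.69135×10⁶ in³

7.69×10⁶ in³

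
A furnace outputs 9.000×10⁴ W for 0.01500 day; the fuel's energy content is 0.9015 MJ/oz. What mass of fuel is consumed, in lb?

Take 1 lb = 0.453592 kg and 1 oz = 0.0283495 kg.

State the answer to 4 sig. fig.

0.01500 day → 1296 s
E = P × t = 90000 × 1296 = 1.1664×10⁸ J
0.9015 MJ/oz → 3.17995×10⁷ J/kg
m = E / e_s = 1.1664×10⁸ / 3.17995×10⁷ = 3.66798 kg
In lb: 3.66798 / 0.453592 = 8.08652 lb

8.087 lb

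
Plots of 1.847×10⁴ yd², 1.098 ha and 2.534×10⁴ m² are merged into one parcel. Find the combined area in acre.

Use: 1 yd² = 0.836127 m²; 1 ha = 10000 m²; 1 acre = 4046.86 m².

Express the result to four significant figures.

1.847×10⁴ yd² × 0.836127 = 15443.3 m²
1.098 ha × 10000 = 10980 m²
2.534×10⁴ m² (already m²)
Total: 15443.3 + 10980 + 25340 = 51763.3 m²
In acre: 51763.3 / 4046.86 = 12.791 acre

12.79 acre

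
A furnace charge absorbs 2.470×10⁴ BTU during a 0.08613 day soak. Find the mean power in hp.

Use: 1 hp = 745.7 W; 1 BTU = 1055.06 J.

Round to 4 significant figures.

4.696 hp

2.470×10⁴ BTU × 1055.06 = 2.606×10⁷ J
0.08613 day × 86400 = 7441.63 s
P = E / t = 2.606×10⁷ J / 7441.63 s = 3501.92 W
3501.92 W ÷ (745.7 W/hp) = 4.69615 hp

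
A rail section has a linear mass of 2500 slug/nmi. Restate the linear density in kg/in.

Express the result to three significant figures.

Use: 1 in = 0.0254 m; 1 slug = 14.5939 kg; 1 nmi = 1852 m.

0.500 kg/in

2500 slug/nmi × 14.5939 kg/slug ÷ 1852 m/nmi = 19.7002 kg/m
19.7002 kg/m × 0.0254 m/in = 0.500385 kg/in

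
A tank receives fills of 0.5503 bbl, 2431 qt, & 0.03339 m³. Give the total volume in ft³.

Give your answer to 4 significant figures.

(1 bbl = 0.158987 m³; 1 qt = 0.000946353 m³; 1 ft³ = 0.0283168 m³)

85.51 ft³

0.5503 bbl × 0.158987 → 0.0874905 m³
2431 qt × 0.000946353 → 2.30058 m³
0.03339 m³ (already m³)
Combined: 0.0874905 + 2.30058 + 0.03339 = 2.42146 m³
In ft³: 2.42146 / 0.0283168 = 85.5132 ft³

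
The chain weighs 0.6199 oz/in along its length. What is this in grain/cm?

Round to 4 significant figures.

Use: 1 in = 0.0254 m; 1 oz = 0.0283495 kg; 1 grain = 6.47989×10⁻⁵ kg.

106.8 grain/cm

0.6199 oz/in × 0.0283495 kg/oz ÷ 0.0254 m/in = 0.691884 kg/m
0.691884 kg/m ÷ 6.47989×10⁻⁵ kg/grain × 0.01 m/cm = 106.774 grain/cm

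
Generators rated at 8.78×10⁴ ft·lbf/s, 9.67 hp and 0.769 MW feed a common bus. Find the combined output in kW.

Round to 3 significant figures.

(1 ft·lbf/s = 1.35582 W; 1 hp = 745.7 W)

895 kW

8.78×10⁴ ft·lbf/s × 1.35582 → 119041 W
9.67 hp × 745.7 → 7210.92 W
0.769 MW × 1000000 → 769000 W
Combined: 119041 + 7210.92 + 769000 = 895252 W
In kW: 895252 / 1000 = 895.252 kW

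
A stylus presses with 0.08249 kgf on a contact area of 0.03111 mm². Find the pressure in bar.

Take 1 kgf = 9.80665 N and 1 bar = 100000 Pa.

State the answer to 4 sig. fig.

260.0 bar

0.08249 kgf × 9.80665 → 0.808951 N
0.03111 mm² × 10⁻⁶ → 3.111×10⁻⁸ m²
P = F / A = 0.808951 N / 3.111×10⁻⁸ m² = 2.60029×10⁷ Pa
2.60029×10⁷ Pa ÷ (100000 Pa/bar) = 260.029 bar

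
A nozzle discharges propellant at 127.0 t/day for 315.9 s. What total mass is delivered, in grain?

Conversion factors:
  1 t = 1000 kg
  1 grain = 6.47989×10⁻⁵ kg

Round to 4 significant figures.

127.0 t/day → 1.46991 kg/s
m = ṁ × t = 1.46991 × 315.9 = 464.345 kg
In grain: 464.345 / 6.47989×10⁻⁵ = 7.16594×10⁶ grain

7.166×10⁶ grain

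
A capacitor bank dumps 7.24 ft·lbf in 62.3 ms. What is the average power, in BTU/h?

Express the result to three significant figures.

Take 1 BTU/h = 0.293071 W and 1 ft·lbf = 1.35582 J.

538 BTU/h

7.24 ft·lbf × 1.35582 → 9.81614 J
62.3 ms × 0.001 → 0.0623 s
P = E / t = 9.81614 J / 0.0623 s = 157.562 W
157.562 W ÷ (0.293071 W/BTU/h) = 537.624 BTU/h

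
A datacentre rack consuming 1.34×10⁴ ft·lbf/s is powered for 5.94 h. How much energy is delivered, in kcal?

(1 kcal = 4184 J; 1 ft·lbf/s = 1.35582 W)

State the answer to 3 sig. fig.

9.29×10⁴ kcal

1.34×10⁴ ft·lbf/s × 1.35582 → 18168 W
5.94 h × 3600 → 21384 s
E = P × t = 18168 W × 21384 s = 3.88505×10⁸ J
3.88505×10⁸ J ÷ (4184 J/kcal) = 92854.9 kcal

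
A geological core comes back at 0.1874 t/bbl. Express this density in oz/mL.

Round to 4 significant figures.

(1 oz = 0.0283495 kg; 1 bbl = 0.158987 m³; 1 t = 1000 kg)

0.04158 oz/mL

0.1874 t/bbl × 1000 kg/t ÷ 0.158987 m³/bbl = 1178.71 kg/m³
1178.71 kg/m³ ÷ 0.0283495 kg/oz × 10⁻⁶ m³/mL = 0.0415778 oz/mL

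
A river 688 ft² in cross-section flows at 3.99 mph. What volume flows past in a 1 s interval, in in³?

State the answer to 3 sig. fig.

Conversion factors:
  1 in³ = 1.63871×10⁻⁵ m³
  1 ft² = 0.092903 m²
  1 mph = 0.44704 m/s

3.99 mph × 0.44704 → 1.78369 m/s
688 ft² × 0.092903 → 63.9173 m²
V = v × A × t = 1.78369 m/s × 63.9173 m² × 1 s = 114.009 m³
114.009 m³ ÷ (1.63871×10⁻⁵ m³/in³) = 6.95724×10⁶ in³

6.96×10⁶ in³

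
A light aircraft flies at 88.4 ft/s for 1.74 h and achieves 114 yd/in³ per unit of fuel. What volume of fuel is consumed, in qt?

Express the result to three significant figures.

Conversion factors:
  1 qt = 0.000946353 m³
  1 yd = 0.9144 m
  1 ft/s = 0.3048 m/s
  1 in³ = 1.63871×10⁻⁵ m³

28.0 qt

88.4 ft/s → 26.9443 m/s
1.74 h → 6264 s
d = v × t = 26.9443 × 6264 = 168779 m
114 yd/in³ → 6.3612×10⁶ m/m³
V = d / (distance per unit fuel) = 168779 / 6.3612×10⁶ = 0.0265326 m³
In qt: 0.0265326 / 0.000946353 = 28.0367 qt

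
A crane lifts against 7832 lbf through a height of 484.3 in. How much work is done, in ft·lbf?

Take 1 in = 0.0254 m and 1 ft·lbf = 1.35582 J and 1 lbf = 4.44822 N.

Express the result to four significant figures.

7832 lbf × 4.44822 = 34838.5 N
484.3 in × 0.0254 = 12.3012 m
W = F × d = 34838.5 N × 12.3012 m = 428555 J
428555 J ÷ (1.35582 J/ft·lbf) = 316085 ft·lbf

3.161×10⁵ ft·lbf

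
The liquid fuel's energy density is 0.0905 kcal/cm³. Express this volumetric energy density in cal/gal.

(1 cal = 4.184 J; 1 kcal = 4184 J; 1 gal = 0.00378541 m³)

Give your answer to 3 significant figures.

3.43×10⁵ cal/gal

0.0905 kcal/cm³ × 4184 J/kcal ÷ 10⁻⁶ m³/cm³ = 3.78652×10⁸ J/m³
3.78652×10⁸ J/m³ ÷ 4.184 J/cal × 0.00378541 m³/gal = 342580 cal/gal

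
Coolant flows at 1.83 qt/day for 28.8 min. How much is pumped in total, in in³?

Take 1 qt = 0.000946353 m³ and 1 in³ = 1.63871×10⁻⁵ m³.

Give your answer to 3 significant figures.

1.83 qt/day → 2.00443×10⁻⁸ m³/s
28.8 min → 1728 s
V = Q × t = 2.00443×10⁻⁸ × 1728 = 3.46366×10⁻⁵ m³
In in³: 3.46366×10⁻⁵ / 1.63871×10⁻⁵ = 2.11365 in³

2.11 in³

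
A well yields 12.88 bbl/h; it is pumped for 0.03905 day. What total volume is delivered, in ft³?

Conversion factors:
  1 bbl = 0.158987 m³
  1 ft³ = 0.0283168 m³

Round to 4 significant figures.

67.77 ft³

12.88 bbl/h → 5.6882×10⁻⁴ m³/s
0.03905 day → 3373.92 s
V = Q × t = 5.6882×10⁻⁴ × 3373.92 = 1.91915 m³
In ft³: 1.91915 / 0.0283168 = 67.7743 ft³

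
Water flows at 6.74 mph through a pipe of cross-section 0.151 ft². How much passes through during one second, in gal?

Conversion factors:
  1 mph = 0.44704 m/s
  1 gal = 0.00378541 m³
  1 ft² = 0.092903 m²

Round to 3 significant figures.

6.74 mph × 0.44704 = 3.01305 m/s
0.151 ft² × 0.092903 = 0.0140284 m²
V = v × A × t = 3.01305 m/s × 0.0140284 m² × 1 s = 0.0422683 m³
0.0422683 m³ ÷ (0.00378541 m³/gal) = 11.1661 gal

11.2 gal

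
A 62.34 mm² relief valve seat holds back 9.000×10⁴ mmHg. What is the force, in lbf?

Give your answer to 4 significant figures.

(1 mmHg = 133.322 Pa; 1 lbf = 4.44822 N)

168.2 lbf

9.000×10⁴ mmHg × 133.322 = 1.1999×10⁷ Pa
62.34 mm² × 10⁻⁶ = 6.234×10⁻⁵ m²
F = P × A = 1.1999×10⁷ Pa × 6.234×10⁻⁵ m² = 748.018 N
748.018 N ÷ (4.44822 N/lbf) = 168.161 lbf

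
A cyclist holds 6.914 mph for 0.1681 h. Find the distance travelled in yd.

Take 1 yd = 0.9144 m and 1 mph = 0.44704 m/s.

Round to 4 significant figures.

6.914 mph × 0.44704 → 3.09083 m/s
0.1681 h × 3600 → 605.16 s
d = v × t = 3.09083 m/s × 605.16 s = 1870.45 m
1870.45 m ÷ (0.9144 m/yd) = 2045.55 yd

2046 yd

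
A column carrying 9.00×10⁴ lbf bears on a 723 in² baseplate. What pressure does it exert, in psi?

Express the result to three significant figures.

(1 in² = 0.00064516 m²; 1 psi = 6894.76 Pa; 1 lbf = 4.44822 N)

124 psi

9.00×10⁴ lbf × 4.44822 = 400340 N
723 in² × 0.00064516 = 0.466451 m²
P = F / A = 400340 N / 0.466451 m² = 858268 Pa
858268 Pa ÷ (6894.76 Pa/psi) = 124.481 psi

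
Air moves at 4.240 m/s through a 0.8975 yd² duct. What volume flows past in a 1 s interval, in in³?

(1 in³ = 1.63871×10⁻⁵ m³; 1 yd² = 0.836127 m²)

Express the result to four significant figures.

0.8975 yd² × 0.836127 → 0.750424 m²
V = v × A × t = 4.24 m/s × 0.750424 m² × 1 s = 3.1818 m³
3.1818 m³ ÷ (1.63871×10⁻⁵ m³/in³) = 194165 in³

1.942×10⁵ in³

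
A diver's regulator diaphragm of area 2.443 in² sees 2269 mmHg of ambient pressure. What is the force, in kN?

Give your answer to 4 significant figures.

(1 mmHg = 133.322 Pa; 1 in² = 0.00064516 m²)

0.4768 kN

2269 mmHg × 133.322 → 302508 Pa
2.443 in² × 0.00064516 → 0.00157613 m²
F = P × A = 302508 Pa × 0.00157613 m² = 476.792 N
476.792 N ÷ (1000 N/kN) = 0.476792 kN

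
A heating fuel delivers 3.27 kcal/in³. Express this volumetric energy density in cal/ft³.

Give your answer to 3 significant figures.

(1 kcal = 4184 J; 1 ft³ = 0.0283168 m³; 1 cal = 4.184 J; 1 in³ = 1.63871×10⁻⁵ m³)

3.27 kcal/in³ × 4184 J/kcal ÷ 1.63871×10⁻⁵ m³/in³ = 8.34906×10⁸ J/m³
8.34906×10⁸ J/m³ ÷ 4.184 J/cal × 0.0283168 m³/ft³ = 5.65054×10⁶ cal/ft³

5.65×10⁶ cal/ft³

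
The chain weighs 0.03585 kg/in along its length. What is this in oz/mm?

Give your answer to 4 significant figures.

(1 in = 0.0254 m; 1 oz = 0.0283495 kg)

0.03585 kg/in ÷ 0.0254 m/in = 1.41142 kg/m
1.41142 kg/m ÷ 0.0283495 kg/oz × 0.001 m/mm = 0.0497864 oz/mm

0.04979 oz/mm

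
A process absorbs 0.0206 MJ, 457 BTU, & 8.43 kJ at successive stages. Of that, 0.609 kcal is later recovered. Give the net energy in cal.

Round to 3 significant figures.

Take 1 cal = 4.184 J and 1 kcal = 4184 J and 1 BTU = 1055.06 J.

1.22×10⁵ cal

0.0206 MJ × 1000000 → 20600 J
457 BTU × 1055.06 → 482162 J
8.43 kJ × 1000 → 8430 J
0.609 kcal × 4184 → 2548.06 J
Result: 20600 + 482162 + 8430 − 2548.06 = 508644 J
In cal: 508644 / 4.184 = 121569 cal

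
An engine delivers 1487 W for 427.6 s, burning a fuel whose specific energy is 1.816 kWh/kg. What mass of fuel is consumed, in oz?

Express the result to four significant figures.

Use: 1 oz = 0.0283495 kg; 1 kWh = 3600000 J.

E = P × t = 1487 × 427.6 = 635841 J
1.816 kWh/kg → 6.5376×10⁶ J/kg
m = E / e_s = 635841 / 6.5376×10⁶ = 0.0972591 kg
In oz: 0.0972591 / 0.0283495 = 3.43072 oz

3.431 oz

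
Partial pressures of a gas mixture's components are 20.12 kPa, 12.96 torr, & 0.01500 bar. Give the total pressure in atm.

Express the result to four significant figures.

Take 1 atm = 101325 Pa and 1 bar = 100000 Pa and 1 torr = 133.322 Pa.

20.12 kPa × 1000 → 20120 Pa
12.96 torr × 133.322 → 1727.85 Pa
0.01500 bar × 100000 → 1500 Pa
Sum: 20120 + 1727.85 + 1500 = 23347.8 Pa
In atm: 23347.8 / 101325 = 0.230425 atm

0.2304 atm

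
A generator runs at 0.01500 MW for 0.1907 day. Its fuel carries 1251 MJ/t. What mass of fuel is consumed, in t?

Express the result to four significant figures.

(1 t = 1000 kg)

0.01500 MW → 15000 W
0.1907 day → 16476.5 s
E = P × t = 15000 × 16476.5 = 2.47148×10⁸ J
1251 MJ/t → 1.251×10⁶ J/kg
m = E / e_s = 2.47148×10⁸ / 1.251×10⁶ = 197.56 kg
In t: 197.56 / 1000 = 0.19756 t

0.1976 t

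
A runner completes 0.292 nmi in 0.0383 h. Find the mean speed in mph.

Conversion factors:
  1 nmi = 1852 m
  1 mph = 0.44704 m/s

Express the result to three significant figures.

8.77 mph

0.292 nmi × 1852 → 540.784 m
0.0383 h × 3600 → 137.88 s
v = d / t = 540.784 m / 137.88 s = 3.92214 m/s
3.92214 m/s ÷ (0.44704 m/s/mph) = 8.77358 mph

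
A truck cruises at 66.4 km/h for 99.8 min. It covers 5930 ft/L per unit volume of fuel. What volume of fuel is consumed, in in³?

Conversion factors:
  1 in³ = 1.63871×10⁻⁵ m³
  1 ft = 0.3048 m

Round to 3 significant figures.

3730 in³

66.4 km/h → 18.4444 m/s
99.8 min → 5988 s
d = v × t = 18.4444 × 5988 = 110445 m
5930 ft/L → 1.80746×10⁶ m/m³
V = d / (distance per unit fuel) = 110445 / 1.80746×10⁶ = 0.0611051 m³
In in³: 0.0611051 / 1.63871×10⁻⁵ = 3728.85 in³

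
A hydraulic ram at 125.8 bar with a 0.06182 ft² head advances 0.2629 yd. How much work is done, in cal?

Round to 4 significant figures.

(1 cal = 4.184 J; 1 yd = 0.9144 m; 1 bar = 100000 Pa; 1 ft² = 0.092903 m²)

125.8 bar → 1.258×10⁷ Pa
0.06182 ft² → 0.00574326 m²
F = P × A = 1.258×10⁷ × 0.00574326 = 72250.2 N
0.2629 yd → 0.240396 m
W = F × d = 72250.2 × 0.240396 = 17368.7 J
In cal: 17368.7 / 4.184 = 4151.22 cal

4151 cal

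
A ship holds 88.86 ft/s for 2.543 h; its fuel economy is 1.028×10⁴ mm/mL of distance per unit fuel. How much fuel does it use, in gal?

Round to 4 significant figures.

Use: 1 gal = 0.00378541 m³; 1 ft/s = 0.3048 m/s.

88.86 ft/s → 27.0845 m/s
2.543 h → 9154.8 s
d = v × t = 27.0845 × 9154.8 = 247953 m
1.028×10⁴ mm/mL → 1.028×10⁷ m/m³
V = d / (distance per unit fuel) = 247953 / 1.028×10⁷ = 0.0241199 m³
In gal: 0.0241199 / 0.00378541 = 6.37181 gal

6.372 gal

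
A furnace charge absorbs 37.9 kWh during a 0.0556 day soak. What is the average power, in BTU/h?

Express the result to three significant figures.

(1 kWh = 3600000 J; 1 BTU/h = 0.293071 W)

9.69×10⁴ BTU/h

37.9 kWh × 3600000 = 1.3644×10⁸ J
0.0556 day × 86400 = 4803.84 s
P = E / t = 1.3644×10⁸ J / 4803.84 s = 28402.3 W
28402.3 W ÷ (0.293071 W/BTU/h) = 96912.7 BTU/h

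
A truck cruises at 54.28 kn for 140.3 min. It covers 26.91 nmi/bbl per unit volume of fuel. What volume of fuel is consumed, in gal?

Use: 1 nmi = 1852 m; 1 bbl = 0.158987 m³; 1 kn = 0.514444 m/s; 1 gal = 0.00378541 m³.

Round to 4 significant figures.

54.28 kn → 27.924 m/s
140.3 min → 8418 s
d = v × t = 27.924 × 8418 = 235064 m
26.91 nmi/bbl → 313468 m/m³
V = d / (distance per unit fuel) = 235064 / 313468 = 0.749882 m³
In gal: 0.749882 / 0.00378541 = 198.098 gal

198.1 gal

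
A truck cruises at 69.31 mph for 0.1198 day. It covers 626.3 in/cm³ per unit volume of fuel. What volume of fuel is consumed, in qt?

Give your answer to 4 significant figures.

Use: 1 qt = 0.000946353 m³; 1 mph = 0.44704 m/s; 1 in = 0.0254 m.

69.31 mph → 30.9843 m/s
0.1198 day → 10350.7 s
d = v × t = 30.9843 × 10350.7 = 320709 m
626.3 in/cm³ → 1.5908×10⁷ m/m³
V = d / (distance per unit fuel) = 320709 / 1.5908×10⁷ = 0.0201602 m³
In qt: 0.0201602 / 0.000946353 = 21.303 qt

21.30 qt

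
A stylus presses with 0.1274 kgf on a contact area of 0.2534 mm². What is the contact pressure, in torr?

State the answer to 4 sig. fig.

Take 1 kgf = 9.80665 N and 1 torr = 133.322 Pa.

3.698×10⁴ torr

0.1274 kgf × 9.80665 → 1.24937 N
0.2534 mm² × 10⁻⁶ → 2.534×10⁻⁷ m²
P = F / A = 1.24937 N / 2.534×10⁻⁷ m² = 4.93043×10⁶ Pa
4.93043×10⁶ Pa ÷ (133.322 Pa/torr) = 36981.4 torr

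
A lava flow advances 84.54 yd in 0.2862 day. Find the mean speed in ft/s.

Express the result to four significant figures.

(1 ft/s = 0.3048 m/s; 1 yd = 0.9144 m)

84.54 yd × 0.9144 = 77.3034 m
0.2862 day × 86400 = 24727.7 s
v = d / t = 77.3034 m / 24727.7 s = 0.00312619 m/s
0.00312619 m/s ÷ (0.3048 m/s/ft/s) = 0.0102565 ft/s

0.01026 ft/s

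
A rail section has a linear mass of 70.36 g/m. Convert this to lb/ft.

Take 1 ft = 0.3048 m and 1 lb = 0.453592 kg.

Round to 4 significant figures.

0.04728 lb/ft

70.36 g/m × 0.001 kg/g = 0.07036 kg/m
0.07036 kg/m ÷ 0.453592 kg/lb × 0.3048 m/ft = 0.0472798 lb/ft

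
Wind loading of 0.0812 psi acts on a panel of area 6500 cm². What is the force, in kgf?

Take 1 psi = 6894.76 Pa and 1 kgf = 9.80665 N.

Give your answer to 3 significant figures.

37.1 kgf

0.0812 psi × 6894.76 = 559.855 Pa
6500 cm² × 0.0001 = 0.65 m²
F = P × A = 559.855 Pa × 0.65 m² = 363.906 N
363.906 N ÷ (9.80665 N/kgf) = 37.1081 kgf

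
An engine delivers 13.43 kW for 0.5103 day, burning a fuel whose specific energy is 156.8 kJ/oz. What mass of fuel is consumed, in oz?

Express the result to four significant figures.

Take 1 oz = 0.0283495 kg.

3776 oz

13.43 kW → 13430 W
0.5103 day → 44089.9 s
E = P × t = 13430 × 44089.9 = 5.92127×10⁸ J
156.8 kJ/oz → 5.53096×10⁶ J/kg
m = E / e_s = 5.92127×10⁸ / 5.53096×10⁶ = 107.057 kg
In oz: 107.057 / 0.0283495 = 3776.33 oz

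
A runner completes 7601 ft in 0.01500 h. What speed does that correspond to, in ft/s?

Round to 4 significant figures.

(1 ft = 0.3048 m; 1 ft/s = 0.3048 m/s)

7601 ft × 0.3048 → 2316.78 m
0.01500 h × 3600 → 54 s
v = d / t = 2316.78 m / 54 s = 42.9033 m/s
42.9033 m/s ÷ (0.3048 m/s/ft/s) = 140.759 ft/s

140.8 ft/s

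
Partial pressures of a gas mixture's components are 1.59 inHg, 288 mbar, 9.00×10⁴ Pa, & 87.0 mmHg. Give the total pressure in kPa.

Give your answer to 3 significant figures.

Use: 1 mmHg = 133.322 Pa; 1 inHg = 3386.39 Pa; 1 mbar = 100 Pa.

1.59 inHg × 3386.39 = 5384.36 Pa
288 mbar × 100 = 28800 Pa
9.00×10⁴ Pa (already Pa)
87.0 mmHg × 133.322 = 11599 Pa
Total: 5384.36 + 28800 + 90000 + 11599 = 135783 Pa
In kPa: 135783 / 1000 = 135.783 kPa

136 kPa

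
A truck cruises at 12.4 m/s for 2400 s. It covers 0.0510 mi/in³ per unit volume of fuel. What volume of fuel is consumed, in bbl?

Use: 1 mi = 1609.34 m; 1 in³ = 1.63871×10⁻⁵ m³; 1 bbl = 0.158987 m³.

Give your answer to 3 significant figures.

d = v × t = 12.4 × 2400 = 29760 m
0.0510 mi/in³ → 5.00859×10⁶ m/m³
V = d / (distance per unit fuel) = 29760 / 5.00859×10⁶ = 0.00594179 m³
In bbl: 0.00594179 / 0.158987 = 0.0373728 bbl

0.0374 bbl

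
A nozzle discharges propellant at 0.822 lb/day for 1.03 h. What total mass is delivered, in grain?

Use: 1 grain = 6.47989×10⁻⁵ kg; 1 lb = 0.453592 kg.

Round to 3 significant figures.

247 grain

0.822 lb/day → 4.31542×10⁻⁶ kg/s
1.03 h → 3708 s
m = ṁ × t = 4.31542×10⁻⁶ × 3708 = 0.0160016 kg
In grain: 0.0160016 / 6.47989×10⁻⁵ = 246.942 grain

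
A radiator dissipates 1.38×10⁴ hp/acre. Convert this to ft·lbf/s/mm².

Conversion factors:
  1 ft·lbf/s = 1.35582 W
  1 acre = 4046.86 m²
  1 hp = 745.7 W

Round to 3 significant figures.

1.38×10⁴ hp/acre × 745.7 W/hp ÷ 4046.86 m²/acre = 2542.88 W/m²
2542.88 W/m² ÷ 1.35582 W/ft·lbf/s × 10⁻⁶ m²/mm² = 0.00187553 ft·lbf/s/mm²

0.00188 ft·lbf/s/mm²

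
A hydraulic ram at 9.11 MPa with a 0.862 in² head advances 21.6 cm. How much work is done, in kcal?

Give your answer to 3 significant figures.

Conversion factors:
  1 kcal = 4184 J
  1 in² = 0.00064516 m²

9.11 MPa → 9.11×10⁶ Pa
0.862 in² → 5.56128×10⁻⁴ m²
F = P × A = 9.11×10⁶ × 5.56128×10⁻⁴ = 5066.33 N
21.6 cm → 0.216 m
W = F × d = 5066.33 × 0.216 = 1094.33 J
In kcal: 1094.33 / 4184 = 0.261551 kcal

0.262 kcal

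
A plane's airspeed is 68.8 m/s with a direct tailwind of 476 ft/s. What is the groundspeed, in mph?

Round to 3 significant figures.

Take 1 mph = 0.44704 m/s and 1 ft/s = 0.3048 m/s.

478 mph

68.8 m/s (already m/s)
476 ft/s × 0.3048 = 145.085 m/s
Combined: 68.8 + 145.085 = 213.885 m/s
In mph: 213.885 / 0.44704 = 478.447 mph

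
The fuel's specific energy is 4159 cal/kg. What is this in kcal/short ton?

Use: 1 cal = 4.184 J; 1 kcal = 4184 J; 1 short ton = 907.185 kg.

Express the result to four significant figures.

3773 kcal/short ton

4159 cal/kg × 4.184 J/cal = 17401.3 J/kg
17401.3 J/kg ÷ 4184 J/kcal × 907.185 kg/short ton = 3772.99 kcal/short ton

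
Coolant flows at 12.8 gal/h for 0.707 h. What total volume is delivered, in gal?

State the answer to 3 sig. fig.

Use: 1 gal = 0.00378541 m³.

12.8 gal/h → 1.34592×10⁻⁵ m³/s
0.707 h → 2545.2 s
V = Q × t = 1.34592×10⁻⁵ × 2545.2 = 0.0342564 m³
In gal: 0.0342564 / 0.00378541 = 9.04959 gal

9.05 gal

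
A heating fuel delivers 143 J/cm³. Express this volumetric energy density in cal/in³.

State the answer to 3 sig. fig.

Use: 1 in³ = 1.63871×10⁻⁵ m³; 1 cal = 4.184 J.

560 cal/in³

143 J/cm³ ÷ 10⁻⁶ m³/cm³ = 1.43×10⁸ J/m³
1.43×10⁸ J/m³ ÷ 4.184 J/cal × 1.63871×10⁻⁵ m³/in³ = 560.075 cal/in³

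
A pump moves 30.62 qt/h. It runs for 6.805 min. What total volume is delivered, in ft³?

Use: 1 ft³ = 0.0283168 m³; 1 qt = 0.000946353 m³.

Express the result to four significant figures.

0.1161 ft³

30.62 qt/h → 8.04926×10⁻⁶ m³/s
6.805 min → 408.3 s
V = Q × t = 8.04926×10⁻⁶ × 408.3 = 0.00328651 m³
In ft³: 0.00328651 / 0.0283168 = 0.116062 ft³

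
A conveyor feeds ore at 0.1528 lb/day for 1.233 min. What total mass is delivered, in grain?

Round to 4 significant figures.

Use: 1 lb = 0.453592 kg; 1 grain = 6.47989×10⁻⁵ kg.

0.9158 grain

0.1528 lb/day → 8.02186×10⁻⁷ kg/s
1.233 min → 73.98 s
m = ṁ × t = 8.02186×10⁻⁷ × 73.98 = 5.93457×10⁻⁵ kg
In grain: 5.93457×10⁻⁵ / 6.47989×10⁻⁵ = 0.915844 grain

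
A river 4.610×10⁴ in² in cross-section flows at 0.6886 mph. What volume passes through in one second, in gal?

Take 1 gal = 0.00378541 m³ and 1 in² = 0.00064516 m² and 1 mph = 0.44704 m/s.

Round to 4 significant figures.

2419 gal

0.6886 mph × 0.44704 → 0.307832 m/s
4.610×10⁴ in² × 0.00064516 → 29.7419 m²
V = v × A × t = 0.307832 m/s × 29.7419 m² × 1 s = 9.15551 m³
9.15551 m³ ÷ (0.00378541 m³/gal) = 2418.63 gal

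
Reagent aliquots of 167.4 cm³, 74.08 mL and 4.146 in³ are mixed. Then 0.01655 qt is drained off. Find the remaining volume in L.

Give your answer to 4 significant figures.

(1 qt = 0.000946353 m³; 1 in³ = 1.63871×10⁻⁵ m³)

167.4 cm³ × 10⁻⁶ = 1.674×10⁻⁴ m³
74.08 mL × 10⁻⁶ = 7.408×10⁻⁵ m³
4.146 in³ × 1.63871×10⁻⁵ = 6.79409×10⁻⁵ m³
0.01655 qt × 0.000946353 = 1.56621×10⁻⁵ m³
Net: 1.674×10⁻⁴ + 7.408×10⁻⁵ + 6.79409×10⁻⁵ − 1.56621×10⁻⁵ = 2.93759×10⁻⁴ m³
In L: 2.93759×10⁻⁴ / 0.001 = 0.293759 L

0.2938 L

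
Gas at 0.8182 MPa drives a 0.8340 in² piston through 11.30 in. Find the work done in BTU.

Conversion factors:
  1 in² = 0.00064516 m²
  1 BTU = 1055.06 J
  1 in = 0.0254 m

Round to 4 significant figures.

0.8182 MPa → 818200 Pa
0.8340 in² → 5.38063×10⁻⁴ m²
F = P × A = 818200 × 5.38063×10⁻⁴ = 440.243 N
11.30 in → 0.28702 m
W = F × d = 440.243 × 0.28702 = 126.359 J
In BTU: 126.359 / 1055.06 = 0.119765 BTU

0.1198 BTU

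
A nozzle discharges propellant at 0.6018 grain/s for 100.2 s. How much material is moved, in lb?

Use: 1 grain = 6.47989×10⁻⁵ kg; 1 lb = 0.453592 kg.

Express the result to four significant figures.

0.008614 lb

0.6018 grain/s → 3.8996×10⁻⁵ kg/s
m = ṁ × t = 3.8996×10⁻⁵ × 100.2 = 0.0039074 kg
In lb: 0.0039074 / 0.453592 = 0.00861435 lb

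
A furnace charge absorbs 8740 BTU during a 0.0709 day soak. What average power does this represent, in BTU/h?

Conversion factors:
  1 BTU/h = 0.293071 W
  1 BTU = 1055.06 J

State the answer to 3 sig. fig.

5140 BTU/h

8740 BTU × 1055.06 → 9.22122×10⁶ J
0.0709 day × 86400 → 6125.76 s
P = E / t = 9.22122×10⁶ J / 6125.76 s = 1505.32 W
1505.32 W ÷ (0.293071 W/BTU/h) = 5136.37 BTU/h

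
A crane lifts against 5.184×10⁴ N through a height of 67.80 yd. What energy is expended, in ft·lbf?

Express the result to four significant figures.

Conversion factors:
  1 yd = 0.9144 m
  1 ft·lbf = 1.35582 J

2.370×10⁶ ft·lbf

67.80 yd × 0.9144 = 61.9963 m
W = F × d = 51840 N × 61.9963 m = 3.21389×10⁶ J
3.21389×10⁶ J ÷ (1.35582 J/ft·lbf) = 2.37044×10⁶ ft·lbf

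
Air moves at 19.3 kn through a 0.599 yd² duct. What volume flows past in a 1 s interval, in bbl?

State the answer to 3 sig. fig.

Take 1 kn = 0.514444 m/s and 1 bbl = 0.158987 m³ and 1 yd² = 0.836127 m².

31.3 bbl

19.3 kn × 0.514444 → 9.92877 m/s
0.599 yd² × 0.836127 → 0.50084 m²
V = v × A × t = 9.92877 m/s × 0.50084 m² × 1 s = 4.97273 m³
4.97273 m³ ÷ (0.158987 m³/bbl) = 31.2776 bbl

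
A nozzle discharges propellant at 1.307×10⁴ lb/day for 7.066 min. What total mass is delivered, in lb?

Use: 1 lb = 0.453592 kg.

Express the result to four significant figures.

1.307×10⁴ lb/day → 0.0686163 kg/s
7.066 min → 423.96 s
m = ṁ × t = 0.0686163 × 423.96 = 29.0906 kg
In lb: 29.0906 / 0.453592 = 64.1338 lb

64.13 lb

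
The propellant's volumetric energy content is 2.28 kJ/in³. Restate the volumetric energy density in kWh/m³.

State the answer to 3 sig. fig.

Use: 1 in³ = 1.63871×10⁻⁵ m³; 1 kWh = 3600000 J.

38.6 kWh/m³

2.28 kJ/in³ × 1000 J/kJ ÷ 1.63871×10⁻⁵ m³/in³ = 1.39134×10⁸ J/m³
1.39134×10⁸ J/m³ ÷ 3600000 J/kWh = 38.6483 kWh/m³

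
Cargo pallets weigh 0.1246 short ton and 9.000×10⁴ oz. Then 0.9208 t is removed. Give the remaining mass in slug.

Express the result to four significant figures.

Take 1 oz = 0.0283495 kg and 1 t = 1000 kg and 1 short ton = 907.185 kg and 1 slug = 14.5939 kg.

119.5 slug

0.1246 short ton × 907.185 → 113.035 kg
9.000×10⁴ oz × 0.0283495 → 2551.46 kg
0.9208 t × 1000 → 920.8 kg
Result: 113.035 + 2551.46 − 920.8 = 1743.7 kg
In slug: 1743.7 / 14.5939 = 119.481 slug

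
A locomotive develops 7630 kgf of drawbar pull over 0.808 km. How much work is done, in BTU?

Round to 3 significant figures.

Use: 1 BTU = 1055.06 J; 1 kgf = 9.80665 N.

7630 kgf × 9.80665 → 74824.7 N
0.808 km × 1000 → 808 m
W = F × d = 74824.7 N × 808 m = 6.04584×10⁷ J
6.04584×10⁷ J ÷ (1055.06 J/BTU) = 57303.3 BTU

5.73×10⁴ BTU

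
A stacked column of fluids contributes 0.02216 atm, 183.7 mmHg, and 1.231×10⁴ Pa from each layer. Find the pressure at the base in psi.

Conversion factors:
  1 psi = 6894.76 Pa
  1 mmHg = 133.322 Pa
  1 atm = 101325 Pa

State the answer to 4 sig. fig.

0.02216 atm × 101325 = 2245.36 Pa
183.7 mmHg × 133.322 = 24491.3 Pa
1.231×10⁴ Pa (already Pa)
Sum: 2245.36 + 24491.3 + 12310 = 39046.7 Pa
In psi: 39046.7 / 6894.76 = 5.66324 psi

5.663 psi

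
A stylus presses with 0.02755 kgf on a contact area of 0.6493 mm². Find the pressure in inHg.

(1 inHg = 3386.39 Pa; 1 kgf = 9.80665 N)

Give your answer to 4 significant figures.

0.02755 kgf × 9.80665 = 0.270173 N
0.6493 mm² × 10⁻⁶ = 6.493×10⁻⁷ m²
P = F / A = 0.270173 N / 6.493×10⁻⁷ m² = 416099 Pa
416099 Pa ÷ (3386.39 Pa/inHg) = 122.874 inHg

122.9 inHg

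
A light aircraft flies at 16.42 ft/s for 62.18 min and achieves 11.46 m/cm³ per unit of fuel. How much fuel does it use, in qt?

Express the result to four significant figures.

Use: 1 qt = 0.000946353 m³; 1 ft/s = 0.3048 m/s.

1.722 qt

16.42 ft/s → 5.00482 m/s
62.18 min → 3730.8 s
d = v × t = 5.00482 × 3730.8 = 18672 m
11.46 m/cm³ → 1.146×10⁷ m/m³
V = d / (distance per unit fuel) = 18672 / 1.146×10⁷ = 0.00162932 m³
In qt: 0.00162932 / 0.000946353 = 1.72168 qt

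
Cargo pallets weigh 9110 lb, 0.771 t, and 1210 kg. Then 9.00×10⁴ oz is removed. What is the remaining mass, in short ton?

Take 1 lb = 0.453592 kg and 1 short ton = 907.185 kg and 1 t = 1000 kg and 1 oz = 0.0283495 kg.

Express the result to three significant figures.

3.93 short ton

9110 lb × 0.453592 → 4132.22 kg
0.771 t × 1000 → 771 kg
1210 kg (already kg)
9.00×10⁴ oz × 0.0283495 → 2551.46 kg
Result: 4132.22 + 771 + 1210 − 2551.46 = 3561.76 kg
In short ton: 3561.76 / 907.185 = 3.92617 short ton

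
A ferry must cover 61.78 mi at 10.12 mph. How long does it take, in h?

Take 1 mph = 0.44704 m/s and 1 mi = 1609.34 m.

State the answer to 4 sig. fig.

61.78 mi × 1609.34 → 99425 m
10.12 mph × 0.44704 → 4.52404 m/s
t = d / v = 99425 m / 4.52404 m/s = 21977 s
21977 s ÷ (3600 s/h) = 6.10472 h

6.105 h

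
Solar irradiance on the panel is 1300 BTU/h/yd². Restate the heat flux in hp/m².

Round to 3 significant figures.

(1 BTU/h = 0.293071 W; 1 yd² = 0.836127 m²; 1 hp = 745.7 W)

0.611 hp/m²

1300 BTU/h/yd² × 0.293071 W/BTU/h ÷ 0.836127 m²/yd² = 455.663 W/m²
455.663 W/m² ÷ 745.7 W/hp = 0.611054 hp/m²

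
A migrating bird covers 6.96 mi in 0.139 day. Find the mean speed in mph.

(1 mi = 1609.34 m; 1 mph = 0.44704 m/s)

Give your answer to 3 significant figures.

2.09 mph

6.96 mi × 1609.34 → 11201 m
0.139 day × 86400 → 12009.6 s
v = d / t = 11201 m / 12009.6 s = 0.932671 m/s
0.932671 m/s ÷ (0.44704 m/s/mph) = 2.08633 mph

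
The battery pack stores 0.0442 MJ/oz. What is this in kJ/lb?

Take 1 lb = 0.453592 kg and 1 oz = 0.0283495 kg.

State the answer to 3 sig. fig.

0.0442 MJ/oz × 1000000 J/MJ ÷ 0.0283495 kg/oz = 1.55911×10⁶ J/kg
1.55911×10⁶ J/kg ÷ 1000 J/kJ × 0.453592 kg/lb = 707.2 kJ/lb

707 kJ/lb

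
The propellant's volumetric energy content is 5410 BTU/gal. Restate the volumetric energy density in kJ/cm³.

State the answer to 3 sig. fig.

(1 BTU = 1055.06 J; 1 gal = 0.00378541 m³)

5410 BTU/gal × 1055.06 J/BTU ÷ 0.00378541 m³/gal = 1.50786×10⁹ J/m³
1.50786×10⁹ J/m³ ÷ 1000 J/kJ × 10⁻⁶ m³/cm³ = 1.50786 kJ/cm³

1.51 kJ/cm³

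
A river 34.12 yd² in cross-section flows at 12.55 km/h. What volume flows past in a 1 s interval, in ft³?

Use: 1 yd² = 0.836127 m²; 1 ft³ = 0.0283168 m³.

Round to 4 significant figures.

3512 ft³

12.55 km/h × (1/3.6) = 3.48611 m/s
34.12 yd² × 0.836127 = 28.5287 m²
V = v × A × t = 3.48611 m/s × 28.5287 m² × 1 s = 99.4542 m³
99.4542 m³ ÷ (0.0283168 m³/ft³) = 3512.2 ft³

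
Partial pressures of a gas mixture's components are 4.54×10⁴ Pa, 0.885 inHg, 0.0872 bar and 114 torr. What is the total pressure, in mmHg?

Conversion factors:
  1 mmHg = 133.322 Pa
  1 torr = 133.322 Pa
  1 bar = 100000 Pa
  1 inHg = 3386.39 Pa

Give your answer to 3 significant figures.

542 mmHg

4.54×10⁴ Pa (already Pa)
0.885 inHg × 3386.39 → 2996.96 Pa
0.0872 bar × 100000 → 8720 Pa
114 torr × 133.322 → 15198.7 Pa
Total: 45400 + 2996.96 + 8720 + 15198.7 = 72315.7 Pa
In mmHg: 72315.7 / 133.322 = 542.414 mmHg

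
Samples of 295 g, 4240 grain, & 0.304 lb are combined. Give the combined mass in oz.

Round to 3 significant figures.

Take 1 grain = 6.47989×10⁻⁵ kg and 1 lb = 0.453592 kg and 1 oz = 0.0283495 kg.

295 g × 0.001 = 0.295 kg
4240 grain × 6.47989×10⁻⁵ = 0.274747 kg
0.304 lb × 0.453592 = 0.137892 kg
Sum: 0.295 + 0.274747 + 0.137892 = 0.707639 kg
In oz: 0.707639 / 0.0283495 = 24.9613 oz

25.0 oz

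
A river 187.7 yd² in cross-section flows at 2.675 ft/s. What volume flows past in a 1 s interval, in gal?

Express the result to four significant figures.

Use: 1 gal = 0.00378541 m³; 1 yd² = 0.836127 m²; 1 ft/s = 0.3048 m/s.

3.380×10⁴ gal

2.675 ft/s × 0.3048 → 0.81534 m/s
187.7 yd² × 0.836127 → 156.941 m²
V = v × A × t = 0.81534 m/s × 156.941 m² × 1 s = 127.96 m³
127.96 m³ ÷ (0.00378541 m³/gal) = 33803.5 gal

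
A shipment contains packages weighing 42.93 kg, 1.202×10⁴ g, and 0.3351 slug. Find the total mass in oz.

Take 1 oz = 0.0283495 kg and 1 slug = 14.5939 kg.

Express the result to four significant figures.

2111 oz

42.93 kg (already kg)
1.202×10⁴ g × 0.001 = 12.02 kg
0.3351 slug × 14.5939 = 4.89042 kg
Total: 42.93 + 12.02 + 4.89042 = 59.8404 kg
In oz: 59.8404 / 0.0283495 = 2110.81 oz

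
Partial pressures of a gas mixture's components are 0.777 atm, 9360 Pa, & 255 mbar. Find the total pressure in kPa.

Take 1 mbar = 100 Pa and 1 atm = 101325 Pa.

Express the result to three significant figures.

0.777 atm × 101325 → 78729.5 Pa
9360 Pa (already Pa)
255 mbar × 100 → 25500 Pa
Total: 78729.5 + 9360 + 25500 = 113590 Pa
In kPa: 113590 / 1000 = 113.59 kPa

114 kPa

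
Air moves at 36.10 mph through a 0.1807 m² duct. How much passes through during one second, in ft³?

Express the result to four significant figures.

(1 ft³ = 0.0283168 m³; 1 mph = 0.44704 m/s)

36.10 mph × 0.44704 → 16.1381 m/s
V = v × A × t = 16.1381 m/s × 0.1807 m² × 1 s = 2.91615 m³
2.91615 m³ ÷ (0.0283168 m³/ft³) = 102.983 ft³

103.0 ft³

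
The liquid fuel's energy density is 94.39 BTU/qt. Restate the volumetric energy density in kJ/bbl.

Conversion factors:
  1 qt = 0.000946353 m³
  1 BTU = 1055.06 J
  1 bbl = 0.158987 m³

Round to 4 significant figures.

94.39 BTU/qt × 1055.06 J/BTU ÷ 0.000946353 m³/qt = 1.05233×10⁸ J/m³
1.05233×10⁸ J/m³ ÷ 1000 J/kJ × 0.158987 m³/bbl = 16730.7 kJ/bbl

1.673×10⁴ kJ/bbl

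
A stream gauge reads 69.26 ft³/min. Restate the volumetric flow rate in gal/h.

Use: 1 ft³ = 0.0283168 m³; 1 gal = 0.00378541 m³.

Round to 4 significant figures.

3.109×10⁴ gal/h

69.26 ft³/min × 0.0283168 m³/ft³ ÷ 60 s/min = 0.032687 m³/s
0.032687 m³/s ÷ 0.00378541 m³/gal × 3600 s/h = 31086 gal/h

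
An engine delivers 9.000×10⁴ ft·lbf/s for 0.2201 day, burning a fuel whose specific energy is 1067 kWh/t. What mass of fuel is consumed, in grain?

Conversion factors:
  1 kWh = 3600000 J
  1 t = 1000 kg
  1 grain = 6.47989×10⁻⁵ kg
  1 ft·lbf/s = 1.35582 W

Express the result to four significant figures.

9.000×10⁴ ft·lbf/s → 122024 W
0.2201 day → 19016.6 s
E = P × t = 122024 × 19016.6 = 2.32048×10⁹ J
1067 kWh/t → 3.8412×10⁶ J/kg
m = E / e_s = 2.32048×10⁹ / 3.8412×10⁶ = 604.103 kg
In grain: 604.103 / 6.47989×10⁻⁵ = 9.32274×10⁶ grain

9.323×10⁶ grain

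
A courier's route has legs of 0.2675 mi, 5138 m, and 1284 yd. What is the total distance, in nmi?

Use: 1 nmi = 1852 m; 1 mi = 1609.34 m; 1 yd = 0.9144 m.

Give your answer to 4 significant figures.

0.2675 mi × 1609.34 = 430.498 m
5138 m (already m)
1284 yd × 0.9144 = 1174.09 m
Sum: 430.498 + 5138 + 1174.09 = 6742.59 m
In nmi: 6742.59 / 1852 = 3.64071 nmi

3.641 nmi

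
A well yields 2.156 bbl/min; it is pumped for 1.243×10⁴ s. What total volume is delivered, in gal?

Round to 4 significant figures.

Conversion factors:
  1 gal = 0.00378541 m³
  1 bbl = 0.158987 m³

1.876×10⁴ gal

2.156 bbl/min → 0.00571293 m³/s
V = Q × t = 0.00571293 × 12430 = 71.0117 m³
In gal: 71.0117 / 0.00378541 = 18759.3 gal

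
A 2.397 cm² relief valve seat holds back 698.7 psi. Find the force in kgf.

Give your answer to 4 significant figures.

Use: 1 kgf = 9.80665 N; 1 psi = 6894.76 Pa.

117.7 kgf

698.7 psi × 6894.76 → 4.81737×10⁶ Pa
2.397 cm² × 0.0001 → 2.397×10⁻⁴ m²
F = P × A = 4.81737×10⁶ Pa × 2.397×10⁻⁴ m² = 1154.72 N
1154.72 N ÷ (9.80665 N/kgf) = 117.749 kgf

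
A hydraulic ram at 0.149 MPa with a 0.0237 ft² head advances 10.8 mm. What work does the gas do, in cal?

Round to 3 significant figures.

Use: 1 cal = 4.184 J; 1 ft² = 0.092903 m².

0.847 cal

0.149 MPa → 149000 Pa
0.0237 ft² → 0.0022018 m²
F = P × A = 149000 × 0.0022018 = 328.068 N
10.8 mm → 0.0108 m
W = F × d = 328.068 × 0.0108 = 3.54313 J
In cal: 3.54313 / 4.184 = 0.846828 cal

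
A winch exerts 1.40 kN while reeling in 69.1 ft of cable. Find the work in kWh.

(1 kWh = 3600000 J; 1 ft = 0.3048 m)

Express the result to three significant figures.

0.00819 kWh

1.40 kN × 1000 = 1400 N
69.1 ft × 0.3048 = 21.0617 m
W = F × d = 1400 N × 21.0617 m = 29486.4 J
29486.4 J ÷ (3600000 J/kWh) = 0.00819067 kWh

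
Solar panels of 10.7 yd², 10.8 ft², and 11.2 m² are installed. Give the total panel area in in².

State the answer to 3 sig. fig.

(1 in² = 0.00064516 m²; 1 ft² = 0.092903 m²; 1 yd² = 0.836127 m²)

3.28×10⁴ in²

10.7 yd² × 0.836127 = 8.94656 m²
10.8 ft² × 0.092903 = 1.00335 m²
11.2 m² (already m²)
Sum: 8.94656 + 1.00335 + 11.2 = 21.1499 m²
In in²: 21.1499 / 0.00064516 = 32782.4 in²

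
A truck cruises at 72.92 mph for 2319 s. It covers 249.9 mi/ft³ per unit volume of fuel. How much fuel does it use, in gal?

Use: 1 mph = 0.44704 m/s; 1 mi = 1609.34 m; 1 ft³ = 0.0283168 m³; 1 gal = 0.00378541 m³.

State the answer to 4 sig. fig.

1.406 gal

72.92 mph → 32.5982 m/s
d = v × t = 32.5982 × 2319 = 75595.2 m
249.9 mi/ft³ → 1.42027×10⁷ m/m³
V = d / (distance per unit fuel) = 75595.2 / 1.42027×10⁷ = 0.00532259 m³
In gal: 0.00532259 / 0.00378541 = 1.40608 gal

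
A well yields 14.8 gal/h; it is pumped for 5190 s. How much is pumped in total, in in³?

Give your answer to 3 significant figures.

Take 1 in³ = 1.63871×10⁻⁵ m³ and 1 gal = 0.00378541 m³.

14.8 gal/h → 1.55622×10⁻⁵ m³/s
V = Q × t = 1.55622×10⁻⁵ × 5190 = 0.0807678 m³
In in³: 0.0807678 / 1.63871×10⁻⁵ = 4928.74 in³

4930 in³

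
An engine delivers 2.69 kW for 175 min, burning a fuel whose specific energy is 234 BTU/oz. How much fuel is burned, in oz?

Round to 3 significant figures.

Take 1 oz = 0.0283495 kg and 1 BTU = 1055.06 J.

2.69 kW → 2690 W
175 min → 10500 s
E = P × t = 2690 × 10500 = 2.8245×10⁷ J
234 BTU/oz → 8.70859×10⁶ J/kg
m = E / e_s = 2.8245×10⁷ / 8.70859×10⁶ = 3.24335 kg
In oz: 3.24335 / 0.0283495 = 114.406 oz

114 oz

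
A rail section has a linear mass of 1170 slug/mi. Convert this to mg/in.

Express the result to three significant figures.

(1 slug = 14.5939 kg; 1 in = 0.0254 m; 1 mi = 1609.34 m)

1170 slug/mi × 14.5939 kg/slug ÷ 1609.34 m/mi = 10.6099 kg/m
10.6099 kg/m ÷ 10⁻⁶ kg/mg × 0.0254 m/in = 269491 mg/in

2.69×10⁵ mg/in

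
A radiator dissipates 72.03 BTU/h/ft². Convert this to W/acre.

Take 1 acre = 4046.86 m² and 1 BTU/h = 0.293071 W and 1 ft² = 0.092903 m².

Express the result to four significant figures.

72.03 BTU/h/ft² × 0.293071 W/BTU/h ÷ 0.092903 m²/ft² = 227.225 W/m²
227.225 W/m² × 4046.86 m²/acre = 919548 W/acre

9.195×10⁵ W/acre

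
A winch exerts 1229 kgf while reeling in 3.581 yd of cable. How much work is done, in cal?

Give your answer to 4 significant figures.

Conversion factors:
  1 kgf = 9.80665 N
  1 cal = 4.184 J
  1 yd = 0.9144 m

1229 kgf × 9.80665 → 12052.4 N
3.581 yd × 0.9144 → 3.27447 m
W = F × d = 12052.4 N × 3.27447 m = 39465.2 J
39465.2 J ÷ (4.184 J/cal) = 9432.41 cal

9432 cal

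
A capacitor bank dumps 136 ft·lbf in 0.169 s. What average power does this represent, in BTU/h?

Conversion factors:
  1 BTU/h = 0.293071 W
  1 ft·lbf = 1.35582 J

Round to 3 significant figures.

3720 BTU/h

136 ft·lbf × 1.35582 → 184.392 J
P = E / t = 184.392 J / 0.169 s = 1091.08 W
1091.08 W ÷ (0.293071 W/BTU/h) = 3722.92 BTU/h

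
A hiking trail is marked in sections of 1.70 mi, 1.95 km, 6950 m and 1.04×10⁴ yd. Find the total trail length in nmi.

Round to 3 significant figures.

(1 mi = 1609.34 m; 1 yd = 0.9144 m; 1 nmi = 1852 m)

11.4 nmi

1.70 mi × 1609.34 = 2735.88 m
1.95 km × 1000 = 1950 m
6950 m (already m)
1.04×10⁴ yd × 0.9144 = 9509.76 m
Sum: 2735.88 + 1950 + 6950 + 9509.76 = 21145.6 m
In nmi: 21145.6 / 1852 = 11.4177 nmi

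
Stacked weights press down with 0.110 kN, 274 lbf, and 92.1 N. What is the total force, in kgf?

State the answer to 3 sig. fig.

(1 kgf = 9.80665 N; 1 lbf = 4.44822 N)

145 kgf

0.110 kN × 1000 = 110 N
274 lbf × 4.44822 = 1218.81 N
92.1 N (already N)
Sum: 110 + 1218.81 + 92.1 = 1420.91 N
In kgf: 1420.91 / 9.80665 = 144.892 kgf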